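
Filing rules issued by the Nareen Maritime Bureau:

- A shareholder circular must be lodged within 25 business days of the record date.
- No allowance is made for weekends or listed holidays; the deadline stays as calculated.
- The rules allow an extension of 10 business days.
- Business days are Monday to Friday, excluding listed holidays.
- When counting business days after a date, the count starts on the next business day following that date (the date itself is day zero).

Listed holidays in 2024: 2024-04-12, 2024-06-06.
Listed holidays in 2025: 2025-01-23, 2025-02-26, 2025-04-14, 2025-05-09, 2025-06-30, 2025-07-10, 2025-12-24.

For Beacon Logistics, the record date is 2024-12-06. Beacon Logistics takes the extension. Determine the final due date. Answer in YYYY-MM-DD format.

2025-01-27

Starting the day after 2024-12-06 and counting 25 business days lands on 2025-01-10.
2025-01-10 is a Friday; no weekend or holiday adjustment applies.
Counting 10 further business days from 2025-01-10 reaches 2025-01-27.
No adjustment is made for weekends or holidays, so 2025-01-27 stands.
Final deadline: 2025-01-27.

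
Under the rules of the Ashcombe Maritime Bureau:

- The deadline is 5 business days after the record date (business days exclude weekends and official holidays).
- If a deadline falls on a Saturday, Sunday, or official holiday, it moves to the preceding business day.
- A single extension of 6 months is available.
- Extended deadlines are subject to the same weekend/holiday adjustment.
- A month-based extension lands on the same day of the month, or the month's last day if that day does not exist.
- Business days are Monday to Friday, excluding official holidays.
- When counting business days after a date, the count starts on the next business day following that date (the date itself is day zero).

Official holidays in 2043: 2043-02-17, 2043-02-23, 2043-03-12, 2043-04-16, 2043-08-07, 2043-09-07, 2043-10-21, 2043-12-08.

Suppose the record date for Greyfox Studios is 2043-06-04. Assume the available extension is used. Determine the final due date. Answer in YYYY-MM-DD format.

2043-12-11

5 business days after 2043-06-04, excluding weekends and holidays, is 2043-06-11.
2043-06-11 falls on a Thursday, which is a business day, so no adjustment is needed.
Applying the 6 months extension: 6 months after 2043-06-11 is 2043-12-11.
Since 2043-12-11 is a Friday and not a holiday, the date is unchanged.
The final due date is 2043-12-11.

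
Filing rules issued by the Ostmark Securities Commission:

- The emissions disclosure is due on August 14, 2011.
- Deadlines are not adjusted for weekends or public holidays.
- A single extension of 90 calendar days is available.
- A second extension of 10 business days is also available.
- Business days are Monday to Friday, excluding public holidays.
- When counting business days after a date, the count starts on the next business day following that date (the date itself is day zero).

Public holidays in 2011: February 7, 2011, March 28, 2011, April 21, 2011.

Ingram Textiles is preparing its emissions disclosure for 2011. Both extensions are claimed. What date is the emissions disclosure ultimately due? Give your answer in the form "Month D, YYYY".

November 25, 2011

The stated deadline is August 14, 2011.
August 14, 2011 is a Sunday; no weekend or holiday adjustment applies.
Add the 90 calendar-day extension to August 14, 2011: November 12, 2011.
November 12, 2011 falls on a Saturday. The rules make no weekend/holiday allowance, so it remains November 12, 2011.
The 10-business-day extension runs from November 12, 2011 to November 25, 2011.
November 25, 2011 falls on a Friday. The rules make no weekend/holiday allowance, so it remains November 25, 2011.
So the filing is due November 25, 2011.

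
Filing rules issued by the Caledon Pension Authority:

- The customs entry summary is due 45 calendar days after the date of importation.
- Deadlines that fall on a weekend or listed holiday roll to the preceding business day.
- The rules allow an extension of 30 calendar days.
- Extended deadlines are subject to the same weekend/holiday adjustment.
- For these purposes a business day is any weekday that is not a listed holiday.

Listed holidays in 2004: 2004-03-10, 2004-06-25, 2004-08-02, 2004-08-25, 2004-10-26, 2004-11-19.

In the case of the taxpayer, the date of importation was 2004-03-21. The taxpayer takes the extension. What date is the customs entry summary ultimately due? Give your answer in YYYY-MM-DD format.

2004-06-04

45 calendar days after 2004-03-21 is 2004-05-05.
2004-05-05 is a Wednesday and not a listed holiday, so it stands.
With the 30-day extension, 2004-05-05 becomes 2004-06-04.
2004-06-04 (Friday) is already a business day.
Final deadline: 2004-06-04.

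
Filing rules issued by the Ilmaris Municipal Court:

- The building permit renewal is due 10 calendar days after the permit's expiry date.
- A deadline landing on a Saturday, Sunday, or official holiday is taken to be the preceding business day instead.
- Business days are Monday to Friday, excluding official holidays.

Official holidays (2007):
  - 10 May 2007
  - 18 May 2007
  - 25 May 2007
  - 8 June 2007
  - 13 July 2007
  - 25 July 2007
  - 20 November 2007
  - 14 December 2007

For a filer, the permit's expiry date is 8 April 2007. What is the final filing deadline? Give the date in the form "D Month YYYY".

18 April 2007

Trigger date 8 April 2007 + 10 calendar days = 18 April 2007.
18 April 2007 falls on a Wednesday, which is a business day, so no adjustment is needed.
Deadline: 18 April 2007.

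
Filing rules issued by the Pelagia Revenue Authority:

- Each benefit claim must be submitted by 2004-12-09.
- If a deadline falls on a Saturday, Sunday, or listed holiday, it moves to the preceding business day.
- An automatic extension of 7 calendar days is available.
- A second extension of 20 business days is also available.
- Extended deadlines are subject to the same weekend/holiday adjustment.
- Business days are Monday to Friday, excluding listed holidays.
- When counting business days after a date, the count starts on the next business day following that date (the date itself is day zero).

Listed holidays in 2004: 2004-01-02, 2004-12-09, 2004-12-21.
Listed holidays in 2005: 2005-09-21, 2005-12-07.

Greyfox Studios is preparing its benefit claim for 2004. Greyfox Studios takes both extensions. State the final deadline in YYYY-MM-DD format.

The statutory due date is 2004-12-09.
2004-12-09 is a listed holiday, so it moves to the preceding business day, 2004-12-08 (Wednesday).
Add the 7 calendar-day extension to 2004-12-08: 2004-12-15.
2004-12-15 is a Wednesday and not a listed holiday, so it stands.
Applying the 20-business-day extension: 20 business days after 2004-12-15 is 2005-01-13.
2005-01-13 (Thursday) is already a business day.
So the filing is due 2005-01-13.

2005-01-13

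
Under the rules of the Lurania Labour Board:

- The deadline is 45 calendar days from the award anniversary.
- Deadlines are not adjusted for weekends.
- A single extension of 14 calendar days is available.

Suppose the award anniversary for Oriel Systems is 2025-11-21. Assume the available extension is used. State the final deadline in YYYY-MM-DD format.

2026-01-19

45 calendar days after 2025-11-21 is 2026-01-05.
No adjustment is made for weekends or holidays, so 2026-01-05 stands.
With the 14-day extension, 2026-01-05 becomes 2026-01-19.
No adjustment is made for weekends or holidays, so 2026-01-19 stands.
So the filing is due 2026-01-19.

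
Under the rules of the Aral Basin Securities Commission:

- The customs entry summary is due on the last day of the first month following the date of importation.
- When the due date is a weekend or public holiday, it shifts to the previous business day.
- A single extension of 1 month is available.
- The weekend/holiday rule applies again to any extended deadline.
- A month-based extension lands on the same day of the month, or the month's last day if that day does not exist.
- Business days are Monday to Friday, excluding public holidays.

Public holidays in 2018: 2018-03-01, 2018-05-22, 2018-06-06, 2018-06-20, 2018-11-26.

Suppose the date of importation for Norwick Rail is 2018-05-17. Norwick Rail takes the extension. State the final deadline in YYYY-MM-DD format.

2018-07-27

1 month after 2018-05-17 is June 2018; that month ends on 2018-06-30.
2018-06-30 is a Saturday; the preceding business day is 2018-06-29 (Friday).
Add 1 month to 2018-06-29: 2018-07-29.
2018-07-29 is a Sunday, so it moves to the preceding business day, 2018-07-27 (Friday).
Final deadline: 2018-07-27.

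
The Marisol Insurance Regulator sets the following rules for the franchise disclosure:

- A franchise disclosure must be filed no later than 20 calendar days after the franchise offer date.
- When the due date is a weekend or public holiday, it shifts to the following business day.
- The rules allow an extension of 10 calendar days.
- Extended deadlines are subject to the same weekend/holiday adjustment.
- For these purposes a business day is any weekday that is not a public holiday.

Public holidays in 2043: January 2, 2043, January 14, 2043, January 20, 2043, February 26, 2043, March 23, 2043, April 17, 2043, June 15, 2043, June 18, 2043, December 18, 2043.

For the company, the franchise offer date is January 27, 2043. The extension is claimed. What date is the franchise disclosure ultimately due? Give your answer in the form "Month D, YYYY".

Adding 20 calendar days to January 27, 2043 gives February 16, 2043.
Since February 16, 2043 is a Monday and not a holiday, the date is unchanged.
The 10-calendar-day extension moves the deadline from February 16, 2043 to February 26, 2043.
February 26, 2043 is a listed holiday, so it moves to the next business day, February 27, 2043 (Friday).
The final due date is February 27, 2043.

February 27, 2043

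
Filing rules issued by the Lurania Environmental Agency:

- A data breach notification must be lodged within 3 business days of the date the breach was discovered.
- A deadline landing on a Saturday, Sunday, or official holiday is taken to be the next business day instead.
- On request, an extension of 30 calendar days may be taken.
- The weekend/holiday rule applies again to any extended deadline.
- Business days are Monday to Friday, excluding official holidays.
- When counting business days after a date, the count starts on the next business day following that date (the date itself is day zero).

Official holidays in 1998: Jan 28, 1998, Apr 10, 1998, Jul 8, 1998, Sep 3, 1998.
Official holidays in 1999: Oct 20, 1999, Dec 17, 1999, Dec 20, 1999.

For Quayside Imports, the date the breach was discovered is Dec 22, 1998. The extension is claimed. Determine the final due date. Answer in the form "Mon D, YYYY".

Starting the day after Dec 22, 1998 and counting 3 business days lands on Dec 25, 1998.
Dec 25, 1998 falls on a Friday, which is a business day, so no adjustment is needed.
With the 30-day extension, Dec 25, 1998 becomes Jan 24, 1999.
Jan 24, 1999 is a Sunday, so it moves to the next business day, Jan 25, 1999 (Monday).
Final deadline: Jan 25, 1999.

Jan 25, 1999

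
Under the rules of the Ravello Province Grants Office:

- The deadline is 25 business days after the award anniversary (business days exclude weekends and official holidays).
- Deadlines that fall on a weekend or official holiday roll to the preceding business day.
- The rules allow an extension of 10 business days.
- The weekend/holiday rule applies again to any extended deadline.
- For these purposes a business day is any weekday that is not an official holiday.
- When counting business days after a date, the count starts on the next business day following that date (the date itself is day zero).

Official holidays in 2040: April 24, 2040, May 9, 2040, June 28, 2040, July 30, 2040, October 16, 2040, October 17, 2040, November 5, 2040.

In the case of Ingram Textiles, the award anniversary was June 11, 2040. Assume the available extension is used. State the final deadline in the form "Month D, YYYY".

August 1, 2040

Counting 25 business days after June 11, 2040 (skipping weekends and listed holidays) reaches July 17, 2040.
July 17, 2040 is a Tuesday and not a listed holiday, so it stands.
Counting 10 further business days from July 17, 2040 reaches August 1, 2040.
August 1, 2040 is a Wednesday and not a listed holiday, so it stands.
The final due date is August 1, 2040.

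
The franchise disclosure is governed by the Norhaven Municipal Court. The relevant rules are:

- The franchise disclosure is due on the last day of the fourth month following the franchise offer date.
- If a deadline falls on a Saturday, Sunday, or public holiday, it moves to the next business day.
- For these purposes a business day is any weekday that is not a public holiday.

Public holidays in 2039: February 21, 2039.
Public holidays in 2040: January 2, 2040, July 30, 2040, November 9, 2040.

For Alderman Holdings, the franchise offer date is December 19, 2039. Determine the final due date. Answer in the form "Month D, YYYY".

April 30, 2040

4 months after December 19, 2039 is April 2040; that month ends on April 30, 2040.
Since April 30, 2040 is a Monday and not a holiday, the date is unchanged.
The final due date is April 30, 2040.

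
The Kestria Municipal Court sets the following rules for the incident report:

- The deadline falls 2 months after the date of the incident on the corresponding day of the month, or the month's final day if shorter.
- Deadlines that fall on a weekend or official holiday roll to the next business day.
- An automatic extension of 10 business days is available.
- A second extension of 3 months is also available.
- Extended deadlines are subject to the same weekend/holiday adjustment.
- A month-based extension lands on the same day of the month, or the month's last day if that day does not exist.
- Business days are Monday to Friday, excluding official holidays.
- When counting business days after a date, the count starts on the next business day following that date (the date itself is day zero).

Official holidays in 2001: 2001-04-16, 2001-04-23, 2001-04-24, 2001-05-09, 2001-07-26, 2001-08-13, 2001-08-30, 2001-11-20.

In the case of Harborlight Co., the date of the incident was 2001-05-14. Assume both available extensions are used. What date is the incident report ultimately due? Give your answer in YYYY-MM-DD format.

2001-10-31

Moving 2 months forward from 2001-05-14 on the corresponding day gives 2001-07-14.
2001-07-14 is a Saturday; the next business day is 2001-07-16 (Monday).
The 10-business-day extension runs from 2001-07-16 to 2001-07-31.
2001-07-31 is a Tuesday and not a listed holiday, so it stands.
Applying the 3 months extension: 3 months after 2001-07-31 is 2001-10-31.
2001-10-31 falls on a Wednesday, which is a business day, so no adjustment is needed.
Final deadline: 2001-10-31.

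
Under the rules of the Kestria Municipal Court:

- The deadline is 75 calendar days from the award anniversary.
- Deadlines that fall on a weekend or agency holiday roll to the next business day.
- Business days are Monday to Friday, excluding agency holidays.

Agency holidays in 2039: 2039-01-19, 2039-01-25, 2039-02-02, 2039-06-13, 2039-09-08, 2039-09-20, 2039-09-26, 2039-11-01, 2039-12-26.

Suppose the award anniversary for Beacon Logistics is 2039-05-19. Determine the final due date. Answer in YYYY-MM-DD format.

2039-08-02

Trigger date 2039-05-19 + 75 calendar days = 2039-08-02.
2039-08-02 (Tuesday) is already a business day.
Deadline: 2039-08-02.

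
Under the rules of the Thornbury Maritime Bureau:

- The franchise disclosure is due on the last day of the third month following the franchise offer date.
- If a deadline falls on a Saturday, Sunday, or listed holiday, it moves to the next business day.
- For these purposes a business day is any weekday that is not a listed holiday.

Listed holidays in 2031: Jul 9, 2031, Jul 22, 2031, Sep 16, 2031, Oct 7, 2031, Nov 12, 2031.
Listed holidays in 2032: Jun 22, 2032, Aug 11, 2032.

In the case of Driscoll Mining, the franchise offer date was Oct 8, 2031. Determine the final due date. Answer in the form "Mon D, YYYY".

3 months after Oct 8, 2031 falls in January 2032; the last day of that month is Jan 31, 2032.
Because Jan 31, 2032 is a Saturday, the deadline becomes Feb 2, 2032 (Monday).
Final deadline: Feb 2, 2032.

Feb 2, 2032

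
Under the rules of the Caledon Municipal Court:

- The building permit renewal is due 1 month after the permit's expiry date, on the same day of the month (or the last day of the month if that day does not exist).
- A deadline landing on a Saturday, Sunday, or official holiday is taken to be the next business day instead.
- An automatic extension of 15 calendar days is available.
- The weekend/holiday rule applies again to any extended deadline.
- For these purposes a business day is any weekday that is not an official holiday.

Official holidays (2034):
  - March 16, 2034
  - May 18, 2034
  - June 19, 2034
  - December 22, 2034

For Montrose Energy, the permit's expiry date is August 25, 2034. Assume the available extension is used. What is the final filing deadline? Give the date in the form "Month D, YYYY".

October 10, 2034

1 month from August 25, 2034 is September 25, 2034.
Since September 25, 2034 is a Monday and not a holiday, the date is unchanged.
The 15-calendar-day extension moves the deadline from September 25, 2034 to October 10, 2034.
October 10, 2034 falls on a Tuesday, which is a business day, so no adjustment is needed.
Deadline: October 10, 2034.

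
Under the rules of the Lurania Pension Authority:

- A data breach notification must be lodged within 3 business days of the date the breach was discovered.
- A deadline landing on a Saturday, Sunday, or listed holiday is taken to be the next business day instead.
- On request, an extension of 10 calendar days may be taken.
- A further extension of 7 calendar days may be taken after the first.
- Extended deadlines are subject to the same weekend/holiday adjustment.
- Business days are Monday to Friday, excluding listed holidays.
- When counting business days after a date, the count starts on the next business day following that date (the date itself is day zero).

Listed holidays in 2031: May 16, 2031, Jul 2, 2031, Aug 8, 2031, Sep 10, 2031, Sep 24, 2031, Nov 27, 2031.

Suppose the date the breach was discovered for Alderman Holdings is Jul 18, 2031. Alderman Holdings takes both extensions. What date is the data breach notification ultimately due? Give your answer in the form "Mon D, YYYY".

Aug 11, 2031

3 business days after Jul 18, 2031, excluding weekends and holidays, is Jul 23, 2031.
Jul 23, 2031 (Wednesday) is already a business day.
Add the 10 calendar-day extension to Jul 23, 2031: Aug 2, 2031.
Aug 2, 2031 is a Saturday, so it moves to the next business day, Aug 4, 2031 (Monday).
The 7-calendar-day extension moves the deadline from Aug 4, 2031 to Aug 11, 2031.
Since Aug 11, 2031 is a Monday and not a holiday, the date is unchanged.
Deadline: Aug 11, 2031.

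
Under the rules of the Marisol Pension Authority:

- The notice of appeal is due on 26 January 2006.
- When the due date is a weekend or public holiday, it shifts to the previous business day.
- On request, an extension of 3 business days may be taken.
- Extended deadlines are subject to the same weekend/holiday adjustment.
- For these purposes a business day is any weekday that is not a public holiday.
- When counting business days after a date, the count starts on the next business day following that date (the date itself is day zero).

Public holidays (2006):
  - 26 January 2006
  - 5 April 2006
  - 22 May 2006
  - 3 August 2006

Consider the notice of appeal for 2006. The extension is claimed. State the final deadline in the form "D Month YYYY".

31 January 2006

The stated deadline is 26 January 2006.
26 January 2006 falls on a listed holiday. Rolling to the preceding business day gives 25 January 2006, a Wednesday.
The 3-business-day extension runs from 25 January 2006 to 31 January 2006.
31 January 2006 falls on a Tuesday, which is a business day, so no adjustment is needed.
Deadline: 31 January 2006.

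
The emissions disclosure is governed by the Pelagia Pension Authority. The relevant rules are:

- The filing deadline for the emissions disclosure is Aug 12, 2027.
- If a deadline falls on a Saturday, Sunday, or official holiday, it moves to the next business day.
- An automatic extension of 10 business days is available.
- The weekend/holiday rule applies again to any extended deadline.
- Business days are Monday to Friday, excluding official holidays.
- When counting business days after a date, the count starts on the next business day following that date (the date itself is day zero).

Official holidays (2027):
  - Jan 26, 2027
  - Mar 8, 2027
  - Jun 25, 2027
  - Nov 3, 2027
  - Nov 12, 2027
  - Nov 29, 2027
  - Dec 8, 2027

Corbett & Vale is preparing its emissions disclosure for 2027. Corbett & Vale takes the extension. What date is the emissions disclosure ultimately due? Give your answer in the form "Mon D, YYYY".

The stated deadline is Aug 12, 2027.
Aug 12, 2027 is a Thursday and not a listed holiday, so it stands.
Counting 10 further business days from Aug 12, 2027 reaches Aug 26, 2027.
Aug 26, 2027 (Thursday) is already a business day.
The final due date is Aug 26, 2027.

Aug 26, 2027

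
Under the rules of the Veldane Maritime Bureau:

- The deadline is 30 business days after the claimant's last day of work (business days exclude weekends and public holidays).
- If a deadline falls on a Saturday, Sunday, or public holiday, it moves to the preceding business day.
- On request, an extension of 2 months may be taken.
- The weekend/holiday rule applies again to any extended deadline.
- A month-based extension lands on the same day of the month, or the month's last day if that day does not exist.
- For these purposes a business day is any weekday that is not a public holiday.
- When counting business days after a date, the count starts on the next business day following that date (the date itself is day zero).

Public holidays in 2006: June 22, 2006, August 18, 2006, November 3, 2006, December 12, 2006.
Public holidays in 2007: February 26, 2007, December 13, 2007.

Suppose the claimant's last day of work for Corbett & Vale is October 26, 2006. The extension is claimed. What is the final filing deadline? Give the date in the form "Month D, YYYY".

February 8, 2007

Counting 30 business days after October 26, 2006 (skipping weekends and listed holidays) reaches December 8, 2006.
December 8, 2006 is a Friday and not a listed holiday, so it stands.
Applying the 2 months extension: 2 months after December 8, 2006 is February 8, 2007.
February 8, 2007 (Thursday) is already a business day.
So the filing is due February 8, 2007.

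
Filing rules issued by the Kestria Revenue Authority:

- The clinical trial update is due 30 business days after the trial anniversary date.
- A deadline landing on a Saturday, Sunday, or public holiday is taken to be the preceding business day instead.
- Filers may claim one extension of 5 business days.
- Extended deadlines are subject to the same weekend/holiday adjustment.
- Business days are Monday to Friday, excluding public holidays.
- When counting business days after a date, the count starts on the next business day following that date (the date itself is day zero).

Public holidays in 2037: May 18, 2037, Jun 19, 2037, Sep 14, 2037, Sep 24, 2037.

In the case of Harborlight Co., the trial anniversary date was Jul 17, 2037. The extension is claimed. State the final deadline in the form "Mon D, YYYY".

30 business days after Jul 17, 2037, excluding weekends and holidays, is Aug 28, 2037.
Since Aug 28, 2037 is a Friday and not a holiday, the date is unchanged.
Applying the 5-business-day extension: 5 business days after Aug 28, 2037 is Sep 4, 2037.
Sep 4, 2037 is a Friday and not a listed holiday, so it stands.
So the filing is due Sep 4, 2037.

Sep 4, 2037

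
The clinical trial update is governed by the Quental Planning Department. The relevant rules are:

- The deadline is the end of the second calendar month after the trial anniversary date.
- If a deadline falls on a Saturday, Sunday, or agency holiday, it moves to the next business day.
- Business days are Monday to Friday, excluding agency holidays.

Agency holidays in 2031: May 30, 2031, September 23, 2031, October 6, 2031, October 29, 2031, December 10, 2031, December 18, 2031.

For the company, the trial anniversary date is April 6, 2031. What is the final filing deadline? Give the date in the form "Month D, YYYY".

June 30, 2031

2 months after April 6, 2031 is June 2031; that month ends on June 30, 2031.
June 30, 2031 (Monday) is already a business day.
So the filing is due June 30, 2031.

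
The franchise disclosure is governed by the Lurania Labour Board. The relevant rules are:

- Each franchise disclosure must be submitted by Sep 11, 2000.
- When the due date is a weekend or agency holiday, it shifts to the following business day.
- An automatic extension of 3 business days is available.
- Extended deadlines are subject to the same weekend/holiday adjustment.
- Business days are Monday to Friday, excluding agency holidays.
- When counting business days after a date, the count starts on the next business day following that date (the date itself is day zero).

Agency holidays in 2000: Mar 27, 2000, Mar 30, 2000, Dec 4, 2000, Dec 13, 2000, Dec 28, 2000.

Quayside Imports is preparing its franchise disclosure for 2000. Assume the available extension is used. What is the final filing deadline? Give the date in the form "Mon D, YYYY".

Start from the fixed due date, Sep 11, 2000.
Sep 11, 2000 is a Monday and not a listed holiday, so it stands.
Counting 3 further business days from Sep 11, 2000 reaches Sep 14, 2000.
Sep 14, 2000 is a Thursday and not a listed holiday, so it stands.
So the filing is due Sep 14, 2000.

Sep 14, 2000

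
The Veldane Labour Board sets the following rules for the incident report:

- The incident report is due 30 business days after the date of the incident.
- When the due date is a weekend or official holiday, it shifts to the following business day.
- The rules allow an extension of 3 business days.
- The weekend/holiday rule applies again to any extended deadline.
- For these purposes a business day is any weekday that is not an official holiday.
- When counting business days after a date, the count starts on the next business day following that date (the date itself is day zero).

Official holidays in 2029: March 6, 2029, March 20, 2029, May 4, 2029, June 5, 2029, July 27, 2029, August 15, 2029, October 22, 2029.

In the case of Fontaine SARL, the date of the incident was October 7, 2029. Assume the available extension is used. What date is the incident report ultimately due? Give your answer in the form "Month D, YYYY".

30 business days after October 7, 2029, excluding weekends and holidays, is November 19, 2029.
November 19, 2029 is a Monday and not a listed holiday, so it stands.
The 3-business-day extension runs from November 19, 2029 to November 22, 2029.
November 22, 2029 falls on a Thursday, which is a business day, so no adjustment is needed.
Deadline: November 22, 2029.

November 22, 2029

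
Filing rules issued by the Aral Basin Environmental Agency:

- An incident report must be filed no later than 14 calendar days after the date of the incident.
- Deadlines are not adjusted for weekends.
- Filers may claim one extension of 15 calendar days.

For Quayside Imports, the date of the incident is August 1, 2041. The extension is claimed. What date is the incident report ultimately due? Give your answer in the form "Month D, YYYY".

August 30, 2041

From August 1, 2041, 14 calendar days later is August 15, 2041.
August 15, 2041 is a Thursday; no weekend or holiday adjustment applies.
Add the 15 calendar-day extension to August 15, 2041: August 30, 2041.
August 30, 2041 falls on a Friday. The rules make no weekend/holiday allowance, so it remains August 30, 2041.
So the filing is due August 30, 2041.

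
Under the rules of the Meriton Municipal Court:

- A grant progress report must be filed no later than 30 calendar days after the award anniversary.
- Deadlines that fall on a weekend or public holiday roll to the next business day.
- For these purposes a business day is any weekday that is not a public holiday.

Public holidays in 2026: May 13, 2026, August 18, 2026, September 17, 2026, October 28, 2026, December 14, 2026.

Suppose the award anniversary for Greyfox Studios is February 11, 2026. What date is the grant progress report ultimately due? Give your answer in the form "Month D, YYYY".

March 13, 2026

Adding 30 calendar days to February 11, 2026 gives March 13, 2026.
March 13, 2026 falls on a Friday, which is a business day, so no adjustment is needed.
So the filing is due March 13, 2026.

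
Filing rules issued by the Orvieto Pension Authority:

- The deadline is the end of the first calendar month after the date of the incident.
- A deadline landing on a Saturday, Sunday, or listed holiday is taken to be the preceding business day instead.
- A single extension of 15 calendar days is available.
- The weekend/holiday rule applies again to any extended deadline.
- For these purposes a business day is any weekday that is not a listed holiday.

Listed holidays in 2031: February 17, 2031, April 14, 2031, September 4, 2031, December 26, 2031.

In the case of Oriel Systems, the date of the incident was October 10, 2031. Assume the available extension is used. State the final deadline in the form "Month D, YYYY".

December 12, 2031

1 month after October 10, 2031 is November 2031; that month ends on November 30, 2031.
November 30, 2031 falls on a Sunday. Rolling to the preceding business day gives November 28, 2031, a Friday.
With the 15-day extension, November 28, 2031 becomes December 13, 2031.
December 13, 2031 is a Saturday, so it moves to the preceding business day, December 12, 2031 (Friday).
The final due date is December 12, 2031.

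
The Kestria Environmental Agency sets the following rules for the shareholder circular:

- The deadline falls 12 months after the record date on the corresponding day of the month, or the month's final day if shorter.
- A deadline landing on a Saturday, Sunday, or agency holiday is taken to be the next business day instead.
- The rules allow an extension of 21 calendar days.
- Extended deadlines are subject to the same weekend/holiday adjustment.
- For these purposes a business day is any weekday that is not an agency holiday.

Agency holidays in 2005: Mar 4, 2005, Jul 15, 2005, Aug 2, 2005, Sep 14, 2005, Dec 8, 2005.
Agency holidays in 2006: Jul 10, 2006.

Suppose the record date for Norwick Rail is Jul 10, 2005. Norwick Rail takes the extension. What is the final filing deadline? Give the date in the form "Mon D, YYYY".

Aug 1, 2006

12 months after Jul 10, 2005, on the same day of the month, is Jul 10, 2006.
Jul 10, 2006 is a listed holiday; the next business day is Jul 11, 2006 (Tuesday).
Add the 21 calendar-day extension to Jul 11, 2006: Aug 1, 2006.
Aug 1, 2006 is a Tuesday and not a listed holiday, so it stands.
Final deadline: Aug 1, 2006.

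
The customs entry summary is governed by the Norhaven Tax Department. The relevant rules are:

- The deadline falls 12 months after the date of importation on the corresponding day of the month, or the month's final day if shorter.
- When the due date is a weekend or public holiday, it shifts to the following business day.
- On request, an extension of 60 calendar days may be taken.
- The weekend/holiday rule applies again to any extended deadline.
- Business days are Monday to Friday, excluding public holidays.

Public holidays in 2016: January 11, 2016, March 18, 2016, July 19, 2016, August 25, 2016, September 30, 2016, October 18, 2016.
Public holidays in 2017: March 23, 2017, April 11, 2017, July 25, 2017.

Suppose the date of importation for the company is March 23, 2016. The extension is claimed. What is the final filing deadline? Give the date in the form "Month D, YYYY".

May 23, 2017

Moving 12 months forward from March 23, 2016 on the corresponding day gives March 23, 2017.
March 23, 2017 falls on a listed holiday. Rolling to the next business day gives March 24, 2017, a Friday.
Applying the 60-calendar-day extension: March 24, 2017 + 60 days = May 23, 2017.
Since May 23, 2017 is a Tuesday and not a holiday, the date is unchanged.
The final due date is May 23, 2017.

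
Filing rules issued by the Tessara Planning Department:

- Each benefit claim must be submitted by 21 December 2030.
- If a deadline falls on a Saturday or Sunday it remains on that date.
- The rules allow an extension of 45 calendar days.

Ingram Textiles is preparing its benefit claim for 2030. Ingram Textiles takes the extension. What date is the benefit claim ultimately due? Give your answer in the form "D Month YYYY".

4 February 2031

The statutory due date is 21 December 2030.
21 December 2030 is a Saturday; no weekend or holiday adjustment applies.
Add the 45 calendar-day extension to 21 December 2030: 4 February 2031.
4 February 2031 is a Tuesday; no weekend or holiday adjustment applies.
The final due date is 4 February 2031.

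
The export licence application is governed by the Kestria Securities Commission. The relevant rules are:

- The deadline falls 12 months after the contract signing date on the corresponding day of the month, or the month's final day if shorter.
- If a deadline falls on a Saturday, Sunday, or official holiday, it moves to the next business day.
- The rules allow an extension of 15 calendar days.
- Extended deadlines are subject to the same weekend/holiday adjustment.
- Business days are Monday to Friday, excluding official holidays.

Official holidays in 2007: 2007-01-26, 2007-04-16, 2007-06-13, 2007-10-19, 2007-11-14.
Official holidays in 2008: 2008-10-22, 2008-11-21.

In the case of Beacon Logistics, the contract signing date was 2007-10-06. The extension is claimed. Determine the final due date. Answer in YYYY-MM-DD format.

2008-10-21

Moving 12 months forward from 2007-10-06 on the corresponding day gives 2008-10-06.
2008-10-06 falls on a Monday, which is a business day, so no adjustment is needed.
With the 15-day extension, 2008-10-06 becomes 2008-10-21.
Since 2008-10-21 is a Tuesday and not a holiday, the date is unchanged.
Final deadline: 2008-10-21.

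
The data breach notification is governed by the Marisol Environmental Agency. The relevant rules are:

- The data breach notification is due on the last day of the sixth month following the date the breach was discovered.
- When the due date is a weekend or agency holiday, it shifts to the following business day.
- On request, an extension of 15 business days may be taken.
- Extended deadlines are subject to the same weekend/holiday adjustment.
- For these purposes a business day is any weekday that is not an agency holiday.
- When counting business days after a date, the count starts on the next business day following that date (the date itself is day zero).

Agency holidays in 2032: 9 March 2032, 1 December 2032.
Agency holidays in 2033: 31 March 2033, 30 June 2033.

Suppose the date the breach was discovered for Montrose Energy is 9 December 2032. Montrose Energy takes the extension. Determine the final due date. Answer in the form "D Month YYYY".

22 July 2033

The sixth month after 9 December 2032 is June 2033, whose last day is 30 June 2033.
30 June 2033 is a listed holiday; the next business day is 1 July 2033 (Friday).
The 15-business-day extension runs from 1 July 2033 to 22 July 2033.
22 July 2033 falls on a Friday, which is a business day, so no adjustment is needed.
Final deadline: 22 July 2033.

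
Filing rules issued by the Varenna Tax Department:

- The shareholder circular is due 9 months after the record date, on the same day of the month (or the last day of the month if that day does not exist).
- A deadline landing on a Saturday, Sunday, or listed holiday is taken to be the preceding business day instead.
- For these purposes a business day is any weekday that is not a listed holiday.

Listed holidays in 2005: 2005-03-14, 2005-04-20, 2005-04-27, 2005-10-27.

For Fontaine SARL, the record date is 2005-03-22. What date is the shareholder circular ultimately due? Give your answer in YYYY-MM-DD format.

2005-12-22

9 months from 2005-03-22 is 2005-12-22.
Since 2005-12-22 is a Thursday and not a holiday, the date is unchanged.
So the filing is due 2005-12-22.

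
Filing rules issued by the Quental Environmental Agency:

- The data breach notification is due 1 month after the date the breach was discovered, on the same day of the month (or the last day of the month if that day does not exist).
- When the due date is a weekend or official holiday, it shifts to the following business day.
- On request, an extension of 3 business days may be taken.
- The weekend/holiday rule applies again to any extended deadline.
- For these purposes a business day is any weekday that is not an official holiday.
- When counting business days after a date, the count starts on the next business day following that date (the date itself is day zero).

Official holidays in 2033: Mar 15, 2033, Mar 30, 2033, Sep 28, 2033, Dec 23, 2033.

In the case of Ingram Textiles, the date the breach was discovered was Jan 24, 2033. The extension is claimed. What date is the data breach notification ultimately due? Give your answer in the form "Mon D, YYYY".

Mar 1, 2033

1 month from Jan 24, 2033 is Feb 24, 2033.
Feb 24, 2033 (Thursday) is already a business day.
The 3-business-day extension runs from Feb 24, 2033 to Mar 1, 2033.
Since Mar 1, 2033 is a Tuesday and not a holiday, the date is unchanged.
Final deadline: Mar 1, 2033.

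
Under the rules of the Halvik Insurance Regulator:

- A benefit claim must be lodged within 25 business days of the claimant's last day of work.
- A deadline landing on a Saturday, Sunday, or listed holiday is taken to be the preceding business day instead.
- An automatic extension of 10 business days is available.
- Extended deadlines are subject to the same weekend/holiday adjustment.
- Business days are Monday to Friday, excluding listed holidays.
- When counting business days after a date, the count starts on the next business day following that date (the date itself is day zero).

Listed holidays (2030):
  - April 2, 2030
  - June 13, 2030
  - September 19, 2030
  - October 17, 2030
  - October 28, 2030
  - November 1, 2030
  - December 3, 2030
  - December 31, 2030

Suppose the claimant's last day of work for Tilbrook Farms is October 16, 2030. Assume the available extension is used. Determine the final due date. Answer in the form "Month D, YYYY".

December 10, 2030

25 business days after October 16, 2030, excluding weekends and holidays, is November 25, 2030.
November 25, 2030 is a Monday and not a listed holiday, so it stands.
Applying the 10-business-day extension: 10 business days after November 25, 2030 is December 10, 2030.
December 10, 2030 falls on a Tuesday, which is a business day, so no adjustment is needed.
Deadline: December 10, 2030.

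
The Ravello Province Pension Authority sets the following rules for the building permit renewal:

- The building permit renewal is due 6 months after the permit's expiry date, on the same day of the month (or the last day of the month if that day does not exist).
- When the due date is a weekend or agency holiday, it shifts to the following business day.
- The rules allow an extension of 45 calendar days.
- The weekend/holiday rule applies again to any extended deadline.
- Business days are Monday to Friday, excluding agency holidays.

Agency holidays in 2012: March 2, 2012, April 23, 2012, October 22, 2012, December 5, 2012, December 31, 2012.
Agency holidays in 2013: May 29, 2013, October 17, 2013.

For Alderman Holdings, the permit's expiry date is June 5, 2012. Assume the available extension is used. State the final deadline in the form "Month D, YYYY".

Moving 6 months forward from June 5, 2012 on the corresponding day gives December 5, 2012.
December 5, 2012 is a listed holiday, so it moves to the next business day, December 6, 2012 (Thursday).
With the 45-day extension, December 6, 2012 becomes January 20, 2013.
January 20, 2013 falls on a Sunday. Rolling to the next business day gives January 21, 2013, a Monday.
So the filing is due January 21, 2013.

January 21, 2013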